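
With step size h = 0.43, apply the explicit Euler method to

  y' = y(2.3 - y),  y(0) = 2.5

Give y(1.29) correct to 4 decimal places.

2.3000

Euler: y_{n+1} = y_n + h·f(t_n, y_n).
t=0.000000, y=2.500000: f=-0.500000 → y ← 2.500000 + 0.43·(-0.500000) = 2.285000
t=0.430000, y=2.285000: f=0.034275 → y ← 2.285000 + 0.43·0.034275 = 2.299738
t=0.860000, y=2.299738: f=0.000602 → y ← 2.299738 + 0.43·0.000602 = 2.299997
y(1.29) ≈ 2.3000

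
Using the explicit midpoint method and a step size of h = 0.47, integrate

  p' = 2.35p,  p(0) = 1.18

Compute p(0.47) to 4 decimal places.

3.2031

Midpoint: k1 = f(s_n, p_n); k2 = f(s_n + h/2, p_n + (h/2)·k1); p_{n+1} = p_n + h·k2.
s=0.000000, p=1.180000:
  k1 = f(0.000000, 1.180000) = 2.773000
  k2 = f(0.235000, 1.831655) = 4.304389
  p ← 1.180000 + 0.47·4.304389 = 3.203063
p(0.47) ≈ 3.2031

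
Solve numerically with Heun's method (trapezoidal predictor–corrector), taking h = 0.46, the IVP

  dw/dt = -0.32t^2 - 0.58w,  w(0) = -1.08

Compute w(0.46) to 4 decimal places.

-0.8459

Heun: k1 = f(t_n, w_n); k2 = f(t_n + h, w_n + h·k1); w_{n+1} = w_n + (h/2)·(k1 + k2).
t=0.000000, w=-1.080000:
  k1 = f(0.000000, -1.080000) = 0.626400
  k2 = f(0.460000, -0.791856) = 0.391564
  w ← -1.080000 + (0.46/2)·(0.626400 + 0.391564) = -0.845868
w(0.46) ≈ -0.8459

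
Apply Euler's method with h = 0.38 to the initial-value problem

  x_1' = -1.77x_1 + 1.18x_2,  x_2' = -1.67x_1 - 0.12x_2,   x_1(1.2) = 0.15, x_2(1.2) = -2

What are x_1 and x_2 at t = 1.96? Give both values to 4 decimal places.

-1.1761, -1.3747

Euler on (x_1,x_2): x_1_{n+1} = x_1_n + h·x_1', x_2_{n+1} = x_2_n + h·x_2'.
1.200000: (0.150000, -2.000000); f=(-2.625500, -0.010500) → (-0.847690, -2.003990)
1.580000: (-0.847690, -2.003990); f=(-0.864297, 1.656121) → (-1.176123, -1.374664)
(x_1(1.96), x_2(1.96)) ≈ (-1.1761, -1.3747)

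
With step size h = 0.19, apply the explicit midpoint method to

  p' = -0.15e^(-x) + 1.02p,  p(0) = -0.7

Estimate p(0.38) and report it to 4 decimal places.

Midpoint: k1 = f(x_n, p_n); k2 = f(x_n + h/2, p_n + (h/2)·k1); p_{n+1} = p_n + h·k2.
x=0.000000, p=-0.700000:
  k1 = f(0.000000, -0.700000) = -0.864000
  k2 = f(0.095000, -0.782080) = -0.934128
  p ← -0.700000 + 0.19·(-0.934128) = -0.877484
x=0.190000, p=-0.877484:
  k1 = f(0.190000, -0.877484) = -1.019078
  k2 = f(0.285000, -0.974297) = -1.106585
  p ← -0.877484 + 0.19·(-1.106585) = -1.087735
p(0.38) ≈ -1.0877

-1.0877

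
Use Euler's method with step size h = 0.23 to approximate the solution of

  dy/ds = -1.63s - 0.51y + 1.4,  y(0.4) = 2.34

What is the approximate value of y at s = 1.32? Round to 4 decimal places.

Euler: y_{n+1} = y_n + h·f(s_n, y_n).
s=0.400000, y=2.340000: f=-0.445400 → y ← 2.340000 + 0.23·(-0.445400) = 2.237558
s=0.630000, y=2.237558: f=-0.768055 → y ← 2.237558 + 0.23·(-0.768055) = 2.060905
s=0.860000, y=2.060905: f=-1.052862 → y ← 2.060905 + 0.23·(-1.052862) = 1.818747
s=1.090000, y=1.818747: f=-1.304261 → y ← 1.818747 + 0.23·(-1.304261) = 1.518767
y(1.32) ≈ 1.5188

1.5188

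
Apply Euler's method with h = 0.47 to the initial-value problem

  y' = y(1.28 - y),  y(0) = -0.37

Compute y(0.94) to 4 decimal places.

-1.2550

Euler: y_{n+1} = y_n + h·f(t_n, y_n).
t=0.000000, y=-0.370000: f=-0.610500 → y ← -0.370000 + 0.47·(-0.610500) = -0.656935
t=0.470000, y=-0.656935: f=-1.272440 → y ← -0.656935 + 0.47·(-1.272440) = -1.254982
y(0.94) ≈ -1.2550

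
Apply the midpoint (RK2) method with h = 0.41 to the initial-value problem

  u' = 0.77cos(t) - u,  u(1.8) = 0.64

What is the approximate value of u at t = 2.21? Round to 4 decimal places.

0.3133

Midpoint: k1 = f(t_n, u_n); k2 = f(t_n + h/2, u_n + (h/2)·k1); u_{n+1} = u_n + h·k2.
t=1.800000, u=0.640000:
  k1 = f(1.800000, 0.640000) = -0.814946
  k2 = f(2.005000, 0.472936) = -0.796866
  u ← 0.640000 + 0.41·(-0.796866) = 0.313285
u(2.21) ≈ 0.3133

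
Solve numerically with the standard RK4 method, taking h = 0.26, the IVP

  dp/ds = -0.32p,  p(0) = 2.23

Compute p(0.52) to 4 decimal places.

RK4: k1 = f(s_n, p_n); k2 = f(s_n + h/2, p_n + (h/2)·k1); k3 = f(s_n + h/2, p_n + (h/2)·k2); k4 = f(s_n + h, p_n + h·k3); p_{n+1} = p_n + (h/6)·(k1 + 2k2 + 2k3 + k4).
s=0.000000, p=2.230000:
  k1 = f(0.000000, 2.230000) = -0.713600
  k2 = f(0.130000, 2.137232) = -0.683914
  k3 = f(0.130000, 2.141091) = -0.685149
  k4 = f(0.260000, 2.051861) = -0.656596
  p ← 2.230000 + (0.26/6)·(k1 + 2k2 + 2k3 + k4) = 2.051973
s=0.260000, p=2.051973:
  k1 = f(0.260000, 2.051973) = -0.656631
  k2 = f(0.390000, 1.966611) = -0.629315
  k3 = f(0.390000, 1.970162) = -0.630452
  k4 = f(0.520000, 1.888055) = -0.604178
  p ← 2.051973 + (0.26/6)·(k1 + 2k2 + 2k3 + k4) = 1.888158
p(0.52) ≈ 1.8882

1.8882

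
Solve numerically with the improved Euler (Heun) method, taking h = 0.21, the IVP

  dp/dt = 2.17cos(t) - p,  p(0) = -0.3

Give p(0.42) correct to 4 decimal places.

0.5134

Heun: k1 = f(t_n, p_n); k2 = f(t_n + h, p_n + h·k1); p_{n+1} = p_n + (h/2)·(k1 + k2).
t=0.000000, p=-0.300000:
  k1 = f(0.000000, -0.300000) = 2.470000
  k2 = f(0.210000, 0.218700) = 1.903627
  p ← -0.300000 + (0.21/2)·(2.470000 + 1.903627) = 0.159231
t=0.210000, p=0.159231:
  k1 = f(0.210000, 0.159231) = 1.963096
  k2 = f(0.420000, 0.571481) = 1.409922
  p ← 0.159231 + (0.21/2)·(1.963096 + 1.409922) = 0.513398
p(0.42) ≈ 0.5134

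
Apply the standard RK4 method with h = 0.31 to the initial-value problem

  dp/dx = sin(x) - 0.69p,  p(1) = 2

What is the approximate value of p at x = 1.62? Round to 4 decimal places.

RK4: k1 = f(x_n, p_n); k2 = f(x_n + h/2, p_n + (h/2)·k1); k3 = f(x_n + h/2, p_n + (h/2)·k2); k4 = f(x_n + h, p_n + h·k3); p_{n+1} = p_n + (h/6)·(k1 + 2k2 + 2k3 + k4).
x=1.000000, p=2.000000:
  k1 = f(1.000000, 2.000000) = -0.538529
  k2 = f(1.155000, 1.916528) = -0.407609
  k3 = f(1.155000, 1.936821) = -0.421611
  k4 = f(1.310000, 1.869301) = -0.323632
  p ← 2.000000 + (0.31/6)·(k1 + 2k2 + 2k3 + k4) = 1.869769
x=1.310000, p=1.869769:
  k1 = f(1.310000, 1.869769) = -0.323956
  k2 = f(1.465000, 1.819556) = -0.261085
  k3 = f(1.465000, 1.829301) = -0.267809
  k4 = f(1.620000, 1.786748) = -0.234066
  p ← 1.869769 + (0.31/6)·(k1 + 2k2 + 2k3 + k4) = 1.786285
p(1.62) ≈ 1.7863

1.7863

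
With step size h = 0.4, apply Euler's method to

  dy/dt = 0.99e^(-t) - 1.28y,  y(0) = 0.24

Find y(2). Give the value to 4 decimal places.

Euler: y_{n+1} = y_n + h·f(t_n, y_n).
t=0.000000, y=0.240000: f=0.682800 → y ← 0.240000 + 0.4·0.682800 = 0.513120
t=0.400000, y=0.513120: f=0.006823 → y ← 0.513120 + 0.4·0.006823 = 0.515849
t=0.800000, y=0.515849: f=-0.215451 → y ← 0.515849 + 0.4·(-0.215451) = 0.429669
t=1.200000, y=0.429669: f=-0.251794 → y ← 0.429669 + 0.4·(-0.251794) = 0.328951
t=1.600000, y=0.328951: f=-0.221180 → y ← 0.328951 + 0.4·(-0.221180) = 0.240479
y(2) ≈ 0.2405

0.2405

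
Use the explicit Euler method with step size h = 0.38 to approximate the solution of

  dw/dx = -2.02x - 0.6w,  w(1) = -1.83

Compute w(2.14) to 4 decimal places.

Euler: w_{n+1} = w_n + h·f(x_n, w_n).
x=1.000000, w=-1.830000: f=-0.922000 → w ← -1.830000 + 0.38·(-0.922000) = -2.180360
x=1.380000, w=-2.180360: f=-1.479384 → w ← -2.180360 + 0.38·(-1.479384) = -2.742526
x=1.760000, w=-2.742526: f=-1.909684 → w ← -2.742526 + 0.38·(-1.909684) = -3.468206
w(2.14) ≈ -3.4682

-3.4682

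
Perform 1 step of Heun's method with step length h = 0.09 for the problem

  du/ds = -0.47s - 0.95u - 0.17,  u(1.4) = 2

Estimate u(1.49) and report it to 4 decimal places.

1.7631

Heun: k1 = f(s_n, u_n); k2 = f(s_n + h, u_n + h·k1); u_{n+1} = u_n + (h/2)·(k1 + k2).
s=1.400000, u=2.000000:
  k1 = f(1.400000, 2.000000) = -2.728000
  k2 = f(1.490000, 1.754480) = -2.537056
  u ← 2.000000 + (0.09/2)·(-2.728000 + (-2.537056)) = 1.763072
u(1.49) ≈ 1.7631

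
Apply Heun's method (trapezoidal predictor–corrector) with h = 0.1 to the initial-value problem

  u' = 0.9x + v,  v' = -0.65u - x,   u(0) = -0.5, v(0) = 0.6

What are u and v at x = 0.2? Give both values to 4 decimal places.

-0.3569, 0.6364

Heun on (u,v): k1 = f(x_n, state_n); k2 = f(x_n + h, state_n + h·k1); state_{n+1} = state_n + (h/2)·(k1 + k2).
0.000000: (-0.500000, 0.600000)
  k1 = (0.600000, 0.325000)
  predictor → (-0.440000, 0.632500)
  k2 = (0.722500, 0.186000)
  → (-0.433875, 0.625550)
0.100000: (-0.433875, 0.625550)
  k1 = (0.715550, 0.182019)
  predictor → (-0.362320, 0.643752)
  k2 = (0.823752, 0.035508)
  → (-0.356910, 0.636426)
(u(0.2), v(0.2)) ≈ (-0.3569, 0.6364)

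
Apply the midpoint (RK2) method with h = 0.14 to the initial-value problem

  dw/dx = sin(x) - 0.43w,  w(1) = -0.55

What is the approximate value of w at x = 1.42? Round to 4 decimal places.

-0.1011

Midpoint: k1 = f(x_n, w_n); k2 = f(x_n + h/2, w_n + (h/2)·k1); w_{n+1} = w_n + h·k2.
x=1.000000, w=-0.550000:
  k1 = f(1.000000, -0.550000) = 1.077971
  k2 = f(1.070000, -0.474542) = 1.081254
  w ← -0.550000 + 0.14·1.081254 = -0.398624
x=1.140000, w=-0.398624:
  k1 = f(1.140000, -0.398624) = 1.080042
  k2 = f(1.210000, -0.323022) = 1.074515
  w ← -0.398624 + 0.14·1.074515 = -0.248192
x=1.280000, w=-0.248192:
  k1 = f(1.280000, -0.248192) = 1.064739
  k2 = f(1.350000, -0.173661) = 1.050397
  w ← -0.248192 + 0.14·1.050397 = -0.101137
w(1.42) ≈ -0.1011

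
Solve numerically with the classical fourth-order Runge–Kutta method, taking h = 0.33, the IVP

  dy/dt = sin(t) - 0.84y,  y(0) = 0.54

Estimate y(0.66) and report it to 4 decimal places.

0.4858

RK4: k1 = f(t_n, y_n); k2 = f(t_n + h/2, y_n + (h/2)·k1); k3 = f(t_n + h/2, y_n + (h/2)·k2); k4 = f(t_n + h, y_n + h·k3); y_{n+1} = y_n + (h/6)·(k1 + 2k2 + 2k3 + k4).
t=0.000000, y=0.540000:
  k1 = f(0.000000, 0.540000) = -0.453600
  k2 = f(0.165000, 0.465156) = -0.226479
  k3 = f(0.165000, 0.502631) = -0.257958
  k4 = f(0.330000, 0.454874) = -0.058051
  y ← 0.540000 + (0.33/6)·(k1 + 2k2 + 2k3 + k4) = 0.458571
t=0.330000, y=0.458571:
  k1 = f(0.330000, 0.458571) = -0.061157
  k2 = f(0.495000, 0.448480) = 0.098308
  k3 = f(0.495000, 0.474792) = 0.076206
  k4 = f(0.660000, 0.483719) = 0.206793
  y ← 0.458571 + (0.33/6)·(k1 + 2k2 + 2k3 + k4) = 0.485778
y(0.66) ≈ 0.4858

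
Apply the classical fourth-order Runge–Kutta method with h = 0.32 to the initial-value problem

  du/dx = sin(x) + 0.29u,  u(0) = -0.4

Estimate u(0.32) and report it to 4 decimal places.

RK4: k1 = f(x_n, u_n); k2 = f(x_n + h/2, u_n + (h/2)·k1); k3 = f(x_n + h/2, u_n + (h/2)·k2); k4 = f(x_n + h, u_n + h·k3); u_{n+1} = u_n + (h/6)·(k1 + 2k2 + 2k3 + k4).
x=0.000000, u=-0.400000:
  k1 = f(0.000000, -0.400000) = -0.116000
  k2 = f(0.160000, -0.418560) = 0.037936
  k3 = f(0.160000, -0.393930) = 0.045078
  k4 = f(0.320000, -0.385575) = 0.202750
  u ← -0.400000 + (0.32/6)·(k1 + 2k2 + 2k3 + k4) = -0.386518
u(0.32) ≈ -0.3865

-0.3865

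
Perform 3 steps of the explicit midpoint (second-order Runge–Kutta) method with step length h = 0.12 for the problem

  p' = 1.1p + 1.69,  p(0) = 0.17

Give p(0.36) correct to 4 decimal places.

Midpoint: k1 = f(x_n, p_n); k2 = f(x_n + h/2, p_n + (h/2)·k1); p_{n+1} = p_n + h·k2.
x=0.000000, p=0.170000:
  k1 = f(0.000000, 0.170000) = 1.877000
  k2 = f(0.060000, 0.282620) = 2.000882
  p ← 0.170000 + 0.12·2.000882 = 0.410106
x=0.120000, p=0.410106:
  k1 = f(0.120000, 0.410106) = 2.141116
  k2 = f(0.180000, 0.538573) = 2.282430
  p ← 0.410106 + 0.12·2.282430 = 0.683997
x=0.240000, p=0.683997:
  k1 = f(0.240000, 0.683997) = 2.442397
  k2 = f(0.300000, 0.830541) = 2.603595
  p ← 0.683997 + 0.12·2.603595 = 0.996429
p(0.36) ≈ 0.9964

0.9964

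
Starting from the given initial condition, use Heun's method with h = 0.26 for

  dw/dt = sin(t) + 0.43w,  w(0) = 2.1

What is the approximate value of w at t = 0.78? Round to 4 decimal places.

Heun: k1 = f(t_n, w_n); k2 = f(t_n + h, w_n + h·k1); w_{n+1} = w_n + (h/2)·(k1 + k2).
t=0.000000, w=2.100000:
  k1 = f(0.000000, 2.100000) = 0.903000
  k2 = f(0.260000, 2.334780) = 1.261036
  w ← 2.100000 + (0.26/2)·(0.903000 + 1.261036) = 2.381325
t=0.260000, w=2.381325:
  k1 = f(0.260000, 2.381325) = 1.281050
  k2 = f(0.520000, 2.714398) = 1.664071
  w ← 2.381325 + (0.26/2)·(1.281050 + 1.664071) = 2.764190
t=0.520000, w=2.764190:
  k1 = f(0.520000, 2.764190) = 1.685482
  k2 = f(0.780000, 3.202416) = 2.080318
  w ← 2.764190 + (0.26/2)·(1.685482 + 2.080318) = 3.253744
w(0.78) ≈ 3.2537

3.2537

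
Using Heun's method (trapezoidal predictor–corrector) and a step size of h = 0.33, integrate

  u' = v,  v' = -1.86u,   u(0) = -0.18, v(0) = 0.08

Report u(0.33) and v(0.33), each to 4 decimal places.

Heun on (u,v): k1 = f(x_n, state_n); k2 = f(x_n + h, state_n + h·k1); state_{n+1} = state_n + (h/2)·(k1 + k2).
0.000000: (-0.180000, 0.080000)
  k1 = (0.080000, 0.334800)
  predictor → (-0.153600, 0.190484)
  k2 = (0.190484, 0.285696)
  → (-0.135370, 0.182382)
(u(0.33), v(0.33)) ≈ (-0.1354, 0.1824)

-0.1354, 0.1824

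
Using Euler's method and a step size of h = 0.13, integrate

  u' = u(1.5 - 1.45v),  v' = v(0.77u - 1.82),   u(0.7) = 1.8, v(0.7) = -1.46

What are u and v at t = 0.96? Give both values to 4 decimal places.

Euler on (u,v): u_{n+1} = u_n + h·u', v_{n+1} = v_n + h·v'.
0.700000: (1.800000, -1.460000); f=(6.510600, 0.633640) → (2.646378, -1.377627)
0.830000: (2.646378, -1.377627); f=(9.255863, -0.299925) → (3.849640, -1.416617)
(u(0.96), v(0.96)) ≈ (3.8496, -1.4166)

3.8496, -1.4166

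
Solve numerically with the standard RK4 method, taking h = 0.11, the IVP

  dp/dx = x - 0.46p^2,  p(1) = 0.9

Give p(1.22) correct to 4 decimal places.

RK4: k1 = f(x_n, p_n); k2 = f(x_n + h/2, p_n + (h/2)·k1); k3 = f(x_n + h/2, p_n + (h/2)·k2); k4 = f(x_n + h, p_n + h·k3); p_{n+1} = p_n + (h/6)·(k1 + 2k2 + 2k3 + k4).
x=1.000000, p=0.900000:
  k1 = f(1.000000, 0.900000) = 0.627400
  k2 = f(1.055000, 0.934507) = 0.653280
  k3 = f(1.055000, 0.935930) = 0.652056
  k4 = f(1.110000, 0.971726) = 0.675644
  p ← 0.900000 + (0.11/6)·(k1 + 2k2 + 2k3 + k4) = 0.971751
x=1.110000, p=0.971751:
  k1 = f(1.110000, 0.971751) = 0.675622
  k2 = f(1.165000, 1.008911) = 0.696766
  k3 = f(1.165000, 1.010074) = 0.695686
  k4 = f(1.220000, 1.048277) = 0.714513
  p ← 0.971751 + (0.11/6)·(k1 + 2k2 + 2k3 + k4) = 1.048294
p(1.22) ≈ 1.0483

1.0483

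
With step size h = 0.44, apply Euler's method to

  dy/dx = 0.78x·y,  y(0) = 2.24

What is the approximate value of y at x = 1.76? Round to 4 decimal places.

4.8777

Euler: y_{n+1} = y_n + h·f(x_n, y_n).
x=0.000000, y=2.240000: f=0.000000 → y ← 2.240000 + 0.44·0.000000 = 2.240000
x=0.440000, y=2.240000: f=0.768768 → y ← 2.240000 + 0.44·0.768768 = 2.578258
x=0.880000, y=2.578258: f=1.769716 → y ← 2.578258 + 0.44·1.769716 = 3.356933
x=1.320000, y=3.356933: f=3.456298 → y ← 3.356933 + 0.44·3.456298 = 4.877704
y(1.76) ≈ 4.8777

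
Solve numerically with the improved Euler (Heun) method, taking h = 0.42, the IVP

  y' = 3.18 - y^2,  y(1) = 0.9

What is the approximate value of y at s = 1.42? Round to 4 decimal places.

Heun: k1 = f(s_n, y_n); k2 = f(s_n + h, y_n + h·k1); y_{n+1} = y_n + (h/2)·(k1 + k2).
s=1.000000, y=0.900000:
  k1 = f(1.000000, 0.900000) = 2.370000
  k2 = f(1.420000, 1.895400) = -0.412541
  y ← 0.900000 + (0.42/2)·(2.370000 + (-0.412541)) = 1.311066
y(1.42) ≈ 1.3111

1.3111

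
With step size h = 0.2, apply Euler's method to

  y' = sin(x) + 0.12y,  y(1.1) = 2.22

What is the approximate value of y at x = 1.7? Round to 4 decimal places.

Euler: y_{n+1} = y_n + h·f(x_n, y_n).
x=1.100000, y=2.220000: f=1.157607 → y ← 2.220000 + 0.2·1.157607 = 2.451521
x=1.300000, y=2.451521: f=1.257741 → y ← 2.451521 + 0.2·1.257741 = 2.703070
x=1.500000, y=2.703070: f=1.321863 → y ← 2.703070 + 0.2·1.321863 = 2.967442
y(1.7) ≈ 2.9674

2.9674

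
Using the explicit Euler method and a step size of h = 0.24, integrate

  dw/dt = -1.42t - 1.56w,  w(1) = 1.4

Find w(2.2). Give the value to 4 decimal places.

-1.2536

Euler: w_{n+1} = w_n + h·f(t_n, w_n).
t=1.000000, w=1.400000: f=-3.604000 → w ← 1.400000 + 0.24·(-3.604000) = 0.535040
t=1.240000, w=0.535040: f=-2.595462 → w ← 0.535040 + 0.24·(-2.595462) = -0.087871
t=1.480000, w=-0.087871: f=-1.964521 → w ← -0.087871 + 0.24·(-1.964521) = -0.559356
t=1.720000, w=-0.559356: f=-1.569805 → w ← -0.559356 + 0.24·(-1.569805) = -0.936109
t=1.960000, w=-0.936109: f=-1.322870 → w ← -0.936109 + 0.24·(-1.322870) = -1.253598
w(2.2) ≈ -1.2536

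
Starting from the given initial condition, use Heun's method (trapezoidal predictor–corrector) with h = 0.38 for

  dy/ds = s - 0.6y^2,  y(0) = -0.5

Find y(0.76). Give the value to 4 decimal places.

-0.3211

Heun: k1 = f(s_n, y_n); k2 = f(s_n + h, y_n + h·k1); y_{n+1} = y_n + (h/2)·(k1 + k2).
s=0.000000, y=-0.500000:
  k1 = f(0.000000, -0.500000) = -0.150000
  k2 = f(0.380000, -0.557000) = 0.193851
  y ← -0.500000 + (0.38/2)·(-0.150000 + 0.193851) = -0.491668
s=0.380000, y=-0.491668:
  k1 = f(0.380000, -0.491668) = 0.234957
  k2 = f(0.760000, -0.402385) = 0.662852
  y ← -0.491668 + (0.38/2)·(0.234957 + 0.662852) = -0.321085
y(0.76) ≈ -0.3211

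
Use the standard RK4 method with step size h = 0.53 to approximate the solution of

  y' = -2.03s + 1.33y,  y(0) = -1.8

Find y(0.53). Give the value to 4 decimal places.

-4.0035

RK4: k1 = f(s_n, y_n); k2 = f(s_n + h/2, y_n + (h/2)·k1); k3 = f(s_n + h/2, y_n + (h/2)·k2); k4 = f(s_n + h, y_n + h·k3); y_{n+1} = y_n + (h/6)·(k1 + 2k2 + 2k3 + k4).
s=0.000000, y=-1.800000:
  k1 = f(0.000000, -1.800000) = -2.394000
  k2 = f(0.265000, -2.434410) = -3.775715
  k3 = f(0.265000, -2.800565) = -4.262701
  k4 = f(0.530000, -4.059231) = -6.474678
  y ← -1.800000 + (0.53/6)·(k1 + 2k2 + 2k3 + k4) = -4.003520
y(0.53) ≈ -4.0035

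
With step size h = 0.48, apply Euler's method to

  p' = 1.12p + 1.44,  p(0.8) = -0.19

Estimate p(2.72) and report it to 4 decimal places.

Euler: p_{n+1} = p_n + h·f(x_n, p_n).
x=0.800000, p=-0.190000: f=1.227200 → p ← -0.190000 + 0.48·1.227200 = 0.399056
x=1.280000, p=0.399056: f=1.886943 → p ← 0.399056 + 0.48·1.886943 = 1.304789
x=1.760000, p=1.304789: f=2.901363 → p ← 1.304789 + 0.48·2.901363 = 2.697443
x=2.240000, p=2.697443: f=4.461136 → p ← 2.697443 + 0.48·4.461136 = 4.838788
p(2.72) ≈ 4.8388

4.8388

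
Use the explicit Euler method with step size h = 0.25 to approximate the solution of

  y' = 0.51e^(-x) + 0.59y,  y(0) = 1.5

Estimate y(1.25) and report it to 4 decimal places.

Euler: y_{n+1} = y_n + h·f(x_n, y_n).
x=0.000000, y=1.500000: f=1.395000 → y ← 1.500000 + 0.25·1.395000 = 1.848750
x=0.250000, y=1.848750: f=1.487951 → y ← 1.848750 + 0.25·1.487951 = 2.220738
x=0.500000, y=2.220738: f=1.619566 → y ← 2.220738 + 0.25·1.619566 = 2.625629
x=0.750000, y=2.625629: f=1.790028 → y ← 2.625629 + 0.25·1.790028 = 3.073136
x=1.000000, y=3.073136: f=2.000769 → y ← 3.073136 + 0.25·2.000769 = 3.573328
y(1.25) ≈ 3.5733

3.5733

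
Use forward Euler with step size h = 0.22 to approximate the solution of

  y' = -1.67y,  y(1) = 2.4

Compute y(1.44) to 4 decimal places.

Euler: y_{n+1} = y_n + h·f(t_n, y_n).
t=1.000000, y=2.400000: f=-4.008000 → y ← 2.400000 + 0.22·(-4.008000) = 1.518240
t=1.220000, y=1.518240: f=-2.535461 → y ← 1.518240 + 0.22·(-2.535461) = 0.960439
y(1.44) ≈ 0.9604

0.9604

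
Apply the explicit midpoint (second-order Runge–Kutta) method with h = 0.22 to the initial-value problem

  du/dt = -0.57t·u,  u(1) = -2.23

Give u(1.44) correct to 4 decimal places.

Midpoint: k1 = f(t_n, u_n); k2 = f(t_n + h/2, u_n + (h/2)·k1); u_{n+1} = u_n + h·k2.
t=1.000000, u=-2.230000:
  k1 = f(1.000000, -2.230000) = 1.271100
  k2 = f(1.110000, -2.090179) = 1.322456
  u ← -2.230000 + 0.22·1.322456 = -1.939060
t=1.220000, u=-1.939060:
  k1 = f(1.220000, -1.939060) = 1.348422
  k2 = f(1.330000, -1.790733) = 1.357555
  u ← -1.939060 + 0.22·1.357555 = -1.640398
u(1.44) ≈ -1.6404

-1.6404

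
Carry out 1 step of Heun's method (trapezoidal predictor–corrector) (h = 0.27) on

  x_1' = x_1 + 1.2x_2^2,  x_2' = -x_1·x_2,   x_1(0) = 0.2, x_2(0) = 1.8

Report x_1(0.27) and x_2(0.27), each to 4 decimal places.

1.3976, 1.4517

Heun on (x_1,x_2): k1 = f(t_n, state_n); k2 = f(t_n + h, state_n + h·k1); state_{n+1} = state_n + (h/2)·(k1 + k2).
0.000000: (0.200000, 1.800000)
  k1 = (4.088000, -0.360000)
  predictor → (1.303760, 1.702800)
  k2 = (4.783193, -2.220043)
  → (1.397611, 1.451694)
(x_1(0.27), x_2(0.27)) ≈ (1.3976, 1.4517)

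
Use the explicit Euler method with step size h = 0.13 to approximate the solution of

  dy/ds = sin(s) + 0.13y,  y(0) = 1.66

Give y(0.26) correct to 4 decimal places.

1.7334

Euler: y_{n+1} = y_n + h·f(s_n, y_n).
s=0.000000, y=1.660000: f=0.215800 → y ← 1.660000 + 0.13·0.215800 = 1.688054
s=0.130000, y=1.688054: f=0.349081 → y ← 1.688054 + 0.13·0.349081 = 1.733435
y(0.26) ≈ 1.7334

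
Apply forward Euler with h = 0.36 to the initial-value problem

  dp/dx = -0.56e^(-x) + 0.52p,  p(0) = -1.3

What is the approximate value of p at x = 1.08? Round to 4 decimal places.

Euler: p_{n+1} = p_n + h·f(x_n, p_n).
x=0.000000, p=-1.300000: f=-1.236000 → p ← -1.300000 + 0.36·(-1.236000) = -1.744960
x=0.360000, p=-1.744960: f=-1.298078 → p ← -1.744960 + 0.36·(-1.298078) = -2.212268
x=0.720000, p=-2.212268: f=-1.422961 → p ← -2.212268 + 0.36·(-1.422961) = -2.724534
p(1.08) ≈ -2.7245

-2.7245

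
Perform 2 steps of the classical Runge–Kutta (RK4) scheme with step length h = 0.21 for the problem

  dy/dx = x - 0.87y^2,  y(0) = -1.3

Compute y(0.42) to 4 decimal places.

-2.3238

RK4: k1 = f(x_n, y_n); k2 = f(x_n + h/2, y_n + (h/2)·k1); k3 = f(x_n + h/2, y_n + (h/2)·k2); k4 = f(x_n + h, y_n + h·k3); y_{n+1} = y_n + (h/6)·(k1 + 2k2 + 2k3 + k4).
x=0.000000, y=-1.300000:
  k1 = f(0.000000, -1.300000) = -1.470300
  k2 = f(0.105000, -1.454381) = -1.735246
  k3 = f(0.105000, -1.482201) = -1.806320
  k4 = f(0.210000, -1.679327) = -2.243522
  y ← -1.300000 + (0.21/6)·(k1 + 2k2 + 2k3 + k4) = -1.677893
x=0.210000, y=-1.677893:
  k1 = f(0.210000, -1.677893) = -2.239334
  k2 = f(0.315000, -1.913023) = -2.868903
  k3 = f(0.315000, -1.979128) = -3.092745
  k4 = f(0.420000, -2.327370) = -4.292486
  y ← -1.677893 + (0.21/6)·(k1 + 2k2 + 2k3 + k4) = -2.323822
y(0.42) ≈ -2.3238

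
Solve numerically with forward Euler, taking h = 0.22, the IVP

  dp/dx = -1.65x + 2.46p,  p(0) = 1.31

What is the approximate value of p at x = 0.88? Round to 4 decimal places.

6.7156

Euler: p_{n+1} = p_n + h·f(x_n, p_n).
x=0.000000, p=1.310000: f=3.222600 → p ← 1.310000 + 0.22·3.222600 = 2.018972
x=0.220000, p=2.018972: f=4.603671 → p ← 2.018972 + 0.22·4.603671 = 3.031780
x=0.440000, p=3.031780: f=6.732178 → p ← 3.031780 + 0.22·6.732178 = 4.512859
x=0.660000, p=4.512859: f=10.012633 → p ← 4.512859 + 0.22·10.012633 = 6.715638
p(0.88) ≈ 6.7156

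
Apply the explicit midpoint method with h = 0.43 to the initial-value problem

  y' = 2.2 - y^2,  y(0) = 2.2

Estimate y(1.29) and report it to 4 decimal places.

Midpoint: k1 = f(x_n, y_n); k2 = f(x_n + h/2, y_n + (h/2)·k1); y_{n+1} = y_n + h·k2.
x=0.000000, y=2.200000:
  k1 = f(0.000000, 2.200000) = -2.640000
  k2 = f(0.215000, 1.632400) = -0.464730
  y ← 2.200000 + 0.43·(-0.464730) = 2.000166
x=0.430000, y=2.000166:
  k1 = f(0.430000, 2.000166) = -1.800665
  k2 = f(0.645000, 1.613023) = -0.401844
  y ← 2.000166 + 0.43·(-0.401844) = 1.827373
x=0.860000, y=1.827373:
  k1 = f(0.860000, 1.827373) = -1.139293
  k2 = f(1.075000, 1.582425) = -0.304070
  y ← 1.827373 + 0.43·(-0.304070) = 1.696623
y(1.29) ≈ 1.6966

1.6966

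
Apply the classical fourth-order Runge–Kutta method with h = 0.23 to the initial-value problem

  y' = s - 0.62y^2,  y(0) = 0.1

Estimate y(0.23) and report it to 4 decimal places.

RK4: k1 = f(s_n, y_n); k2 = f(s_n + h/2, y_n + (h/2)·k1); k3 = f(s_n + h/2, y_n + (h/2)·k2); k4 = f(s_n + h, y_n + h·k3); y_{n+1} = y_n + (h/6)·(k1 + 2k2 + 2k3 + k4).
s=0.000000, y=0.100000:
  k1 = f(0.000000, 0.100000) = -0.006200
  k2 = f(0.115000, 0.099287) = 0.108888
  k3 = f(0.115000, 0.112522) = 0.107150
  k4 = f(0.230000, 0.124645) = 0.220368
  y ← 0.100000 + (0.23/6)·(k1 + 2k2 + 2k3 + k4) = 0.124773
y(0.23) ≈ 0.1248

0.1248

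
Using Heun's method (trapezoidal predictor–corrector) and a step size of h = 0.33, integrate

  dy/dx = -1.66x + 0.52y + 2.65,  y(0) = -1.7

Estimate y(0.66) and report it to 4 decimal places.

-0.7104

Heun: k1 = f(x_n, y_n); k2 = f(x_n + h, y_n + h·k1); y_{n+1} = y_n + (h/2)·(k1 + k2).
x=0.000000, y=-1.700000:
  k1 = f(0.000000, -1.700000) = 1.766000
  k2 = f(0.330000, -1.117220) = 1.521246
  y ← -1.700000 + (0.33/2)·(1.766000 + 1.521246) = -1.157604
x=0.330000, y=-1.157604:
  k1 = f(0.330000, -1.157604) = 1.500246
  k2 = f(0.660000, -0.662523) = 1.209888
  y ← -1.157604 + (0.33/2)·(1.500246 + 1.209888) = -0.710432
y(0.66) ≈ -0.7104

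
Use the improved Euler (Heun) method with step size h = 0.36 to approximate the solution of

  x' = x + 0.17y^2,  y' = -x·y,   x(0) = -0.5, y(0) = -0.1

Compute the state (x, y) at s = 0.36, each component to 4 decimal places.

-0.7116, -0.1234

Heun on (x,y): k1 = f(s_n, state_n); k2 = f(s_n + h, state_n + h·k1); state_{n+1} = state_n + (h/2)·(k1 + k2).
0.000000: (-0.500000, -0.100000)
  k1 = (-0.498300, -0.050000)
  predictor → (-0.679388, -0.118000)
  k2 = (-0.677021, -0.080168)
  → (-0.711558, -0.123430)
(x(0.36), y(0.36)) ≈ (-0.7116, -0.1234)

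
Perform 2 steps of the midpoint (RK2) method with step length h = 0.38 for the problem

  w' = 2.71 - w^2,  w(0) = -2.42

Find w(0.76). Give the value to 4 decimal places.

Midpoint: k1 = f(s_n, w_n); k2 = f(s_n + h/2, w_n + (h/2)·k1); w_{n+1} = w_n + h·k2.
s=0.000000, w=-2.420000:
  k1 = f(0.000000, -2.420000) = -3.146400
  k2 = f(0.190000, -3.017816) = -6.397213
  w ← -2.420000 + 0.38·(-6.397213) = -4.850941
s=0.380000, w=-4.850941:
  k1 = f(0.380000, -4.850941) = -20.821630
  k2 = f(0.570000, -8.807051) = -74.854142
  w ← -4.850941 + 0.38·(-74.854142) = -33.295515
w(0.76) ≈ -33.2955

-33.2955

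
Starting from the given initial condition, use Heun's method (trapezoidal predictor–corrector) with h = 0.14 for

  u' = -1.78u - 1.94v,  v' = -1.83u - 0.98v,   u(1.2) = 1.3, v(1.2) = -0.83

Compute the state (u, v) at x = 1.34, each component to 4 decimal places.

1.2435, -1.0215

Heun on (u,v): k1 = f(x_n, state_n); k2 = f(x_n + h, state_n + h·k1); state_{n+1} = state_n + (h/2)·(k1 + k2).
1.200000: (1.300000, -0.830000)
  k1 = (-0.703800, -1.565600)
  predictor → (1.201468, -1.049184)
  k2 = (-0.103196, -1.170486)
  → (1.243510, -1.021526)
(u(1.34), v(1.34)) ≈ (1.2435, -1.0215)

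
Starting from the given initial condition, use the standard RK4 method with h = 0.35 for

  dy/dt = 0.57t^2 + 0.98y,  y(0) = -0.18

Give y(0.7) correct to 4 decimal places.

RK4: k1 = f(t_n, y_n); k2 = f(t_n + h/2, y_n + (h/2)·k1); k3 = f(t_n + h/2, y_n + (h/2)·k2); k4 = f(t_n + h, y_n + h·k3); y_{n+1} = y_n + (h/6)·(k1 + 2k2 + 2k3 + k4).
t=0.000000, y=-0.180000:
  k1 = f(0.000000, -0.180000) = -0.176400
  k2 = f(0.175000, -0.210870) = -0.189196
  k3 = f(0.175000, -0.213109) = -0.191391
  k4 = f(0.350000, -0.246987) = -0.172222
  y ← -0.180000 + (0.35/6)·(k1 + 2k2 + 2k3 + k4) = -0.244738
t=0.350000, y=-0.244738:
  k1 = f(0.350000, -0.244738) = -0.170018
  k2 = f(0.525000, -0.274491) = -0.111895
  k3 = f(0.525000, -0.264320) = -0.101927
  k4 = f(0.700000, -0.280413) = 0.004496
  y ← -0.244738 + (0.35/6)·(k1 + 2k2 + 2k3 + k4) = -0.279340
y(0.7) ≈ -0.2793

-0.2793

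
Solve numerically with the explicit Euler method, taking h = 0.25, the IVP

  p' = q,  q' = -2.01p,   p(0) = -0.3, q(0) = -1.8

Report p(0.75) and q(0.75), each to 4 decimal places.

Euler on (p,q): p_{n+1} = p_n + h·p', q_{n+1} = q_n + h·q'.
0.000000: (-0.300000, -1.800000); f=(-1.800000, 0.603000) → (-0.750000, -1.649250)
0.250000: (-0.750000, -1.649250); f=(-1.649250, 1.507500) → (-1.162313, -1.272375)
0.500000: (-1.162313, -1.272375); f=(-1.272375, 2.336248) → (-1.480406, -0.688313)
(p(0.75), q(0.75)) ≈ (-1.4804, -0.6883)

-1.4804, -0.6883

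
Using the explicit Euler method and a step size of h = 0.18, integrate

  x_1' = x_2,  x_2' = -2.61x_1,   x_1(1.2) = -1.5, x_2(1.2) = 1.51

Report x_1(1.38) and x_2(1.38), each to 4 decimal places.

Euler on (x_1,x_2): x_1_{n+1} = x_1_n + h·x_1', x_2_{n+1} = x_2_n + h·x_2'.
1.200000: (-1.500000, 1.510000); f=(1.510000, 3.915000) → (-1.228200, 2.214700)
(x_1(1.38), x_2(1.38)) ≈ (-1.2282, 2.2147)

-1.2282, 2.2147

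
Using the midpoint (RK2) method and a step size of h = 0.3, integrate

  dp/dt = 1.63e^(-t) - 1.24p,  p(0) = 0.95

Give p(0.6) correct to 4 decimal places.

0.9362

Midpoint: k1 = f(t_n, p_n); k2 = f(t_n + h/2, p_n + (h/2)·k1); p_{n+1} = p_n + h·k2.
t=0.000000, p=0.950000:
  k1 = f(0.000000, 0.950000) = 0.452000
  k2 = f(0.150000, 1.017800) = 0.140882
  p ← 0.950000 + 0.3·0.140882 = 0.992265
t=0.300000, p=0.992265:
  k1 = f(0.300000, 0.992265) = -0.022874
  k2 = f(0.450000, 0.988833) = -0.186820
  p ← 0.992265 + 0.3·(-0.186820) = 0.936219
p(0.6) ≈ 0.9362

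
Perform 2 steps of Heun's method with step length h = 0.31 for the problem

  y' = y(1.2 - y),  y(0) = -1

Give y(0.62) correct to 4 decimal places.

Heun: k1 = f(x_n, y_n); k2 = f(x_n + h, y_n + h·k1); y_{n+1} = y_n + (h/2)·(k1 + k2).
x=0.000000, y=-1.000000:
  k1 = f(0.000000, -1.000000) = -2.200000
  k2 = f(0.310000, -1.682000) = -4.847524
  y ← -1.000000 + (0.31/2)·(-2.200000 + (-4.847524)) = -2.092366
x=0.310000, y=-2.092366:
  k1 = f(0.310000, -2.092366) = -6.888836
  k2 = f(0.620000, -4.227905) = -22.948670
  y ← -2.092366 + (0.31/2)·(-6.888836 + (-22.948670)) = -6.717180
y(0.62) ≈ -6.7172

-6.7172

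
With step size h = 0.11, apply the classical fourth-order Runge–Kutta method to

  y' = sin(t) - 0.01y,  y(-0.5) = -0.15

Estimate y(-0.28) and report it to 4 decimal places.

-0.2330

RK4: k1 = f(t_n, y_n); k2 = f(t_n + h/2, y_n + (h/2)·k1); k3 = f(t_n + h/2, y_n + (h/2)·k2); k4 = f(t_n + h, y_n + h·k3); y_{n+1} = y_n + (h/6)·(k1 + 2k2 + 2k3 + k4).
t=-0.500000, y=-0.150000:
  k1 = f(-0.500000, -0.150000) = -0.477926
  k2 = f(-0.445000, -0.176286) = -0.428695
  k3 = f(-0.445000, -0.173578) = -0.428722
  k4 = f(-0.390000, -0.197159) = -0.378217
  y ← -0.150000 + (0.11/6)·(k1 + 2k2 + 2k3 + k4) = -0.197135
t=-0.390000, y=-0.197135:
  k1 = f(-0.390000, -0.197135) = -0.378217
  k2 = f(-0.335000, -0.217937) = -0.326590
  k3 = f(-0.335000, -0.215097) = -0.326618
  k4 = f(-0.280000, -0.233063) = -0.274025
  y ← -0.197135 + (0.11/6)·(k1 + 2k2 + 2k3 + k4) = -0.233043
y(-0.28) ≈ -0.2330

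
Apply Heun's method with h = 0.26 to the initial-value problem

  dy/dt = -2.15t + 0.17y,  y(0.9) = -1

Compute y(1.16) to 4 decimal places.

Heun: k1 = f(t_n, y_n); k2 = f(t_n + h, y_n + h·k1); y_{n+1} = y_n + (h/2)·(k1 + k2).
t=0.900000, y=-1.000000:
  k1 = f(0.900000, -1.000000) = -2.105000
  k2 = f(1.160000, -1.547300) = -2.757041
  y ← -1.000000 + (0.26/2)·(-2.105000 + (-2.757041)) = -1.632065
y(1.16) ≈ -1.6321

-1.6321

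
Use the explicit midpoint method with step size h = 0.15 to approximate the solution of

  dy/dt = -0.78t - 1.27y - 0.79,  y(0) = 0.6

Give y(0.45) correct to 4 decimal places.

0.0038

Midpoint: k1 = f(t_n, y_n); k2 = f(t_n + h/2, y_n + (h/2)·k1); y_{n+1} = y_n + h·k2.
t=0.000000, y=0.600000:
  k1 = f(0.000000, 0.600000) = -1.552000
  k2 = f(0.075000, 0.483600) = -1.462672
  y ← 0.600000 + 0.15·(-1.462672) = 0.380599
t=0.150000, y=0.380599:
  k1 = f(0.150000, 0.380599) = -1.390361
  k2 = f(0.225000, 0.276322) = -1.316429
  y ← 0.380599 + 0.15·(-1.316429) = 0.183135
t=0.300000, y=0.183135:
  k1 = f(0.300000, 0.183135) = -1.256581
  k2 = f(0.375000, 0.088891) = -1.195392
  y ← 0.183135 + 0.15·(-1.195392) = 0.003826
y(0.45) ≈ 0.0038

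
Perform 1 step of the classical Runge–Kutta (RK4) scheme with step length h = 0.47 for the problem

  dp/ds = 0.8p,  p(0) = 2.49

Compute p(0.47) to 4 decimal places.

RK4: k1 = f(s_n, p_n); k2 = f(s_n + h/2, p_n + (h/2)·k1); k3 = f(s_n + h/2, p_n + (h/2)·k2); k4 = f(s_n + h, p_n + h·k3); p_{n+1} = p_n + (h/6)·(k1 + 2k2 + 2k3 + k4).
s=0.000000, p=2.490000:
  k1 = f(0.000000, 2.490000) = 1.992000
  k2 = f(0.235000, 2.958120) = 2.366496
  k3 = f(0.235000, 3.046127) = 2.436901
  k4 = f(0.470000, 3.635344) = 2.908275
  p ← 2.490000 + (0.47/6)·(k1 + 2k2 + 2k3 + k4) = 3.626387
p(0.47) ≈ 3.6264

3.6264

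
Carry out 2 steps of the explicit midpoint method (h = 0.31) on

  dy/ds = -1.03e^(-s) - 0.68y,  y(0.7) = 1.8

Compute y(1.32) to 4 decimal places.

Midpoint: k1 = f(s_n, y_n); k2 = f(s_n + h/2, y_n + (h/2)·k1); y_{n+1} = y_n + h·k2.
s=0.700000, y=1.800000:
  k1 = f(0.700000, 1.800000) = -1.735483
  k2 = f(0.855000, 1.531000) = -1.479122
  y ← 1.800000 + 0.31·(-1.479122) = 1.341472
s=1.010000, y=1.341472:
  k1 = f(1.010000, 1.341472) = -1.287347
  k2 = f(1.165000, 1.141934) = -1.097795
  y ← 1.341472 + 0.31·(-1.097795) = 1.001156
y(1.32) ≈ 1.0012

1.0012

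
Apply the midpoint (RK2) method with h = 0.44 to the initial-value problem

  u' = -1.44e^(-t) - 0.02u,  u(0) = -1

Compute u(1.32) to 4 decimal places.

Midpoint: k1 = f(t_n, u_n); k2 = f(t_n + h/2, u_n + (h/2)·k1); u_{n+1} = u_n + h·k2.
t=0.000000, u=-1.000000:
  k1 = f(0.000000, -1.000000) = -1.420000
  k2 = f(0.220000, -1.312400) = -1.129379
  u ← -1.000000 + 0.44·(-1.129379) = -1.496927
t=0.440000, u=-1.496927:
  k1 = f(0.440000, -1.496927) = -0.897474
  k2 = f(0.660000, -1.694371) = -0.710379
  u ← -1.496927 + 0.44·(-0.710379) = -1.809493
t=0.880000, u=-1.809493:
  k1 = f(0.880000, -1.809493) = -0.561098
  k2 = f(1.100000, -1.932935) = -0.440676
  u ← -1.809493 + 0.44·(-0.440676) = -2.003391
u(1.32) ≈ -2.0034

-2.0034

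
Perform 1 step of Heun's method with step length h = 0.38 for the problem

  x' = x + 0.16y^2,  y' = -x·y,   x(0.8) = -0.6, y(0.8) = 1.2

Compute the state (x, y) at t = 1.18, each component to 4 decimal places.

-0.7449, 1.5441

Heun on (x,y): k1 = f(t_n, state_n); k2 = f(t_n + h, state_n + h·k1); state_{n+1} = state_n + (h/2)·(k1 + k2).
0.800000: (-0.600000, 1.200000)
  k1 = (-0.369600, 0.720000)
  predictor → (-0.740448, 1.473600)
  k2 = (-0.393008, 1.091124)
  → (-0.744896, 1.544114)
(x(1.18), y(1.18)) ≈ (-0.7449, 1.5441)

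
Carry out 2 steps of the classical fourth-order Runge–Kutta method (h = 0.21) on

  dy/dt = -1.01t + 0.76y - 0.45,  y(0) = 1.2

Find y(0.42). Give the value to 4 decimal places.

RK4: k1 = f(t_n, y_n); k2 = f(t_n + h/2, y_n + (h/2)·k1); k3 = f(t_n + h/2, y_n + (h/2)·k2); k4 = f(t_n + h, y_n + h·k3); y_{n+1} = y_n + (h/6)·(k1 + 2k2 + 2k3 + k4).
t=0.000000, y=1.200000:
  k1 = f(0.000000, 1.200000) = 0.462000
  k2 = f(0.105000, 1.248510) = 0.392818
  k3 = f(0.105000, 1.241246) = 0.387297
  k4 = f(0.210000, 1.281332) = 0.311713
  y ← 1.200000 + (0.21/6)·(k1 + 2k2 + 2k3 + k4) = 1.281688
t=0.210000, y=1.281688:
  k1 = f(0.210000, 1.281688) = 0.311983
  k2 = f(0.315000, 1.314446) = 0.230829
  k3 = f(0.315000, 1.305925) = 0.224353
  k4 = f(0.420000, 1.328802) = 0.135690
  y ← 1.281688 + (0.21/6)·(k1 + 2k2 + 2k3 + k4) = 1.329219
y(0.42) ≈ 1.3292

1.3292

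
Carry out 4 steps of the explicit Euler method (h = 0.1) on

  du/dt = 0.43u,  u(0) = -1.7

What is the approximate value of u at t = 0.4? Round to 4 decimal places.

-2.0118

Euler: u_{n+1} = u_n + h·f(t_n, u_n).
t=0.000000, u=-1.700000: f=-0.731000 → u ← -1.700000 + 0.1·(-0.731000) = -1.773100
t=0.100000, u=-1.773100: f=-0.762433 → u ← -1.773100 + 0.1·(-0.762433) = -1.849343
t=0.200000, u=-1.849343: f=-0.795218 → u ← -1.849343 + 0.1·(-0.795218) = -1.928865
t=0.300000, u=-1.928865: f=-0.829412 → u ← -1.928865 + 0.1·(-0.829412) = -2.011806
u(0.4) ≈ -2.0118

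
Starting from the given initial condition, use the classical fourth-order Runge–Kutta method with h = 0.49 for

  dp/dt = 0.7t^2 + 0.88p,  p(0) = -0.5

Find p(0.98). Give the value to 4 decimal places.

RK4: k1 = f(t_n, p_n); k2 = f(t_n + h/2, p_n + (h/2)·k1); k3 = f(t_n + h/2, p_n + (h/2)·k2); k4 = f(t_n + h, p_n + h·k3); p_{n+1} = p_n + (h/6)·(k1 + 2k2 + 2k3 + k4).
t=0.000000, p=-0.500000:
  k1 = f(0.000000, -0.500000) = -0.440000
  k2 = f(0.245000, -0.607800) = -0.492847
  k3 = f(0.245000, -0.620747) = -0.504240
  k4 = f(0.490000, -0.747078) = -0.489358
  p ← -0.500000 + (0.49/6)·(k1 + 2k2 + 2k3 + k4) = -0.738755
t=0.490000, p=-0.738755:
  k1 = f(0.490000, -0.738755) = -0.482034
  k2 = f(0.735000, -0.856854) = -0.375874
  k3 = f(0.735000, -0.830844) = -0.352985
  k4 = f(0.980000, -0.911718) = -0.130032
  p ← -0.738755 + (0.49/6)·(k1 + 2k2 + 2k3 + k4) = -0.907787
p(0.98) ≈ -0.9078

-0.9078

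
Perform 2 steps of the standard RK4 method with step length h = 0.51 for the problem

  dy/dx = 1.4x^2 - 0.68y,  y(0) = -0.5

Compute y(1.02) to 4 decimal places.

RK4: k1 = f(x_n, y_n); k2 = f(x_n + h/2, y_n + (h/2)·k1); k3 = f(x_n + h/2, y_n + (h/2)·k2); k4 = f(x_n + h, y_n + h·k3); y_{n+1} = y_n + (h/6)·(k1 + 2k2 + 2k3 + k4).
x=0.000000, y=-0.500000:
  k1 = f(0.000000, -0.500000) = 0.340000
  k2 = f(0.255000, -0.413300) = 0.372079
  k3 = f(0.255000, -0.405120) = 0.366517
  k4 = f(0.510000, -0.313077) = 0.577032
  y ← -0.500000 + (0.51/6)·(k1 + 2k2 + 2k3 + k4) = -0.296491
x=0.510000, y=-0.296491:
  k1 = f(0.510000, -0.296491) = 0.565754
  k2 = f(0.765000, -0.152224) = 0.922827
  k3 = f(0.765000, -0.061170) = 0.860911
  k4 = f(1.020000, 0.142573) = 1.359610
  y ← -0.296491 + (0.51/6)·(k1 + 2k2 + 2k3 + k4) = 0.170400
y(1.02) ≈ 0.1704

0.1704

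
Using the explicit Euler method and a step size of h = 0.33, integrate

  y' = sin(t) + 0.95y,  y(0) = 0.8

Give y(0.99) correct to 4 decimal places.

Euler: y_{n+1} = y_n + h·f(t_n, y_n).
t=0.000000, y=0.800000: f=0.760000 → y ← 0.800000 + 0.33·0.760000 = 1.050800
t=0.330000, y=1.050800: f=1.322303 → y ← 1.050800 + 0.33·1.322303 = 1.487160
t=0.660000, y=1.487160: f=2.025919 → y ← 1.487160 + 0.33·2.025919 = 2.155713
y(0.99) ≈ 2.1557

2.1557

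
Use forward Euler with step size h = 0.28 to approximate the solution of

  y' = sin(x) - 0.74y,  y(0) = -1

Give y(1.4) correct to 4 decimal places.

0.2362

Euler: y_{n+1} = y_n + h·f(x_n, y_n).
x=0.000000, y=-1.000000: f=0.740000 → y ← -1.000000 + 0.28·0.740000 = -0.792800
x=0.280000, y=-0.792800: f=0.863028 → y ← -0.792800 + 0.28·0.863028 = -0.551152
x=0.560000, y=-0.551152: f=0.939039 → y ← -0.551152 + 0.28·0.939039 = -0.288221
x=0.840000, y=-0.288221: f=0.957927 → y ← -0.288221 + 0.28·0.957927 = -0.020002
x=1.120000, y=-0.020002: f=0.914902 → y ← -0.020002 + 0.28·0.914902 = 0.236171
y(1.4) ≈ 0.2362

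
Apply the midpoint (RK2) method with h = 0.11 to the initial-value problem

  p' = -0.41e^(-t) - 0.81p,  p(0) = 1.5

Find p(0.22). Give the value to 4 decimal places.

1.1818

Midpoint: k1 = f(t_n, p_n); k2 = f(t_n + h/2, p_n + (h/2)·k1); p_{n+1} = p_n + h·k2.
t=0.000000, p=1.500000:
  k1 = f(0.000000, 1.500000) = -1.625000
  k2 = f(0.055000, 1.410625) = -1.530665
  p ← 1.500000 + 0.11·(-1.530665) = 1.331627
t=0.110000, p=1.331627:
  k1 = f(0.110000, 1.331627) = -1.445910
  k2 = f(0.165000, 1.252102) = -1.361839
  p ← 1.331627 + 0.11·(-1.361839) = 1.181825
p(0.22) ≈ 1.1818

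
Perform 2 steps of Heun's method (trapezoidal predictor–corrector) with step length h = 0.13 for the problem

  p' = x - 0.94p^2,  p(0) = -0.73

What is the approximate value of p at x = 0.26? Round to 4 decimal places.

Heun: k1 = f(x_n, p_n); k2 = f(x_n + h, p_n + h·k1); p_{n+1} = p_n + (h/2)·(k1 + k2).
x=0.000000, p=-0.730000:
  k1 = f(0.000000, -0.730000) = -0.500926
  k2 = f(0.130000, -0.795120) = -0.464283
  p ← -0.730000 + (0.13/2)·(-0.500926 + (-0.464283)) = -0.792739
x=0.130000, p=-0.792739:
  k1 = f(0.130000, -0.792739) = -0.460728
  k2 = f(0.260000, -0.852633) = -0.423365
  p ← -0.792739 + (0.13/2)·(-0.460728 + (-0.423365)) = -0.850205
p(0.26) ≈ -0.8502

-0.8502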